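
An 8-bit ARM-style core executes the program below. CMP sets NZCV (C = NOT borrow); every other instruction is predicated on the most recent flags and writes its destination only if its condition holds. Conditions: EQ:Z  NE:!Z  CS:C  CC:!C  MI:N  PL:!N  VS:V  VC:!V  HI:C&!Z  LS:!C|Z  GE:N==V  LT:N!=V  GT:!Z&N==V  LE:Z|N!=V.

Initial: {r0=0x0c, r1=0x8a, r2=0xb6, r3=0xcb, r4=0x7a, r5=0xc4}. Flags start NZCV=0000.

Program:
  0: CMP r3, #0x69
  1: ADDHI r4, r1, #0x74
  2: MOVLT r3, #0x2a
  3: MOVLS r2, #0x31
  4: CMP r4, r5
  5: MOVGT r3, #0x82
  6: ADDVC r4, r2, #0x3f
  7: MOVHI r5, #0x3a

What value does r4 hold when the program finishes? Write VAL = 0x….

[0] flags=0011 → (cmp)
[1] flags=0011 HI?T → r4=0xfe
[2] flags=0011 LT?T → r3=0x2a
[3] flags=0011 LS?F → skip
[4] flags=0010 → (cmp)
[5] flags=0010 GT?T → r3=0x82
[6] flags=0010 VC?T → r4=0xf5
[7] flags=0010 HI?T → r5=0x3a

VAL = 0xf5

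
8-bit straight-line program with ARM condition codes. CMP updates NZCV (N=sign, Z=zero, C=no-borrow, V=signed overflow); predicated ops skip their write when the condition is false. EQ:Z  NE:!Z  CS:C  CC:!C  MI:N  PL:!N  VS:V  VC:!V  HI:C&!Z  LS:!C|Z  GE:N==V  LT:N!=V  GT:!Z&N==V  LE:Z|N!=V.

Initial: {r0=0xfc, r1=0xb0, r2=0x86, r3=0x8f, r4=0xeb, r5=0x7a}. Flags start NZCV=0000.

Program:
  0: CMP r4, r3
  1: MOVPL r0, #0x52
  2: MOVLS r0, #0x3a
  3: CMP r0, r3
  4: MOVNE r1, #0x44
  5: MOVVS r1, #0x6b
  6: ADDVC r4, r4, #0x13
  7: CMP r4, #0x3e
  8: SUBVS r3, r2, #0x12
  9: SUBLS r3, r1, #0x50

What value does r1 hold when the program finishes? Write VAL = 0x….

VAL = 0x6b

[0] flags=0010 → (cmp)
[1] flags=0010 PL?T → r0=0x52
[2] flags=0010 LS?F → skip
[3] flags=1001 → (cmp)
[4] flags=1001 NE?T → r1=0x44
[5] flags=1001 VS?T → r1=0x6b
[6] flags=1001 VC?F → skip
[7] flags=1010 → (cmp)
[8] flags=1010 VS?F → skip
[9] flags=1010 LS?F → skip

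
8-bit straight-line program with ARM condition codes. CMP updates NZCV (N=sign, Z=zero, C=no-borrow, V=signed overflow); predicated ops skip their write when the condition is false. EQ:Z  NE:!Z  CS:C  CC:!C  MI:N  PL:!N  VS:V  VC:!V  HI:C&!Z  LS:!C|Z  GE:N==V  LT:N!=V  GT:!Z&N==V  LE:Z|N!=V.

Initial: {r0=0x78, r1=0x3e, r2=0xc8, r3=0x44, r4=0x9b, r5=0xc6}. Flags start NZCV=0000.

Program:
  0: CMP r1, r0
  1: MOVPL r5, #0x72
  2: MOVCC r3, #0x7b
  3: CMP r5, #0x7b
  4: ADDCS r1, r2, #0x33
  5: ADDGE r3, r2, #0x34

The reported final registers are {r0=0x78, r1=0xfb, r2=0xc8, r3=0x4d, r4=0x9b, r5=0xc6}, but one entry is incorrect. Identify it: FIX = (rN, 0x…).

FIX = (r3, 0x7b)

0: ✓ CMP  NZCV=1000
1: · MOVPL
2: ✓ MOVCC  r3←0x7b
3: ✓ CMP  NZCV=0011
4: ✓ ADDCS  r1←0xfb
5: · ADDGE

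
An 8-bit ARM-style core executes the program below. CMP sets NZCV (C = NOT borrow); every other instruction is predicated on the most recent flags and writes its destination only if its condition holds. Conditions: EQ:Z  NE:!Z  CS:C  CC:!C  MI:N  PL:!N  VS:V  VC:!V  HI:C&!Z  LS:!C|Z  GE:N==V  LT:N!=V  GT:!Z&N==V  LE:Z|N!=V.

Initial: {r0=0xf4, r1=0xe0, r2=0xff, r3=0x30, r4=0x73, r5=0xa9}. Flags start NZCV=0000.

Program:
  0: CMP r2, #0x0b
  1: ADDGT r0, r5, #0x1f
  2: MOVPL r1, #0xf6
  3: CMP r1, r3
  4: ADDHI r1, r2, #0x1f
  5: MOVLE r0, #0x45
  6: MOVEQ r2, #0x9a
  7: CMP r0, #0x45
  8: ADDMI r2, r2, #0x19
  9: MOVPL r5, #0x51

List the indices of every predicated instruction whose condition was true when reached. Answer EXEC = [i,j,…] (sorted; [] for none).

EXEC = [4,5,9]

[0] flags=1010 → (cmp)
[1] flags=1010 GT?F → skip
[2] flags=1010 PL?F → skip
[3] flags=1010 → (cmp)
[4] flags=1010 HI?T → r1=0x1e
[5] flags=1010 LE?T → r0=0x45
[6] flags=1010 EQ?F → skip
[7] flags=0110 → (cmp)
[8] flags=0110 MI?F → skip
[9] flags=0110 PL?T → r5=0x51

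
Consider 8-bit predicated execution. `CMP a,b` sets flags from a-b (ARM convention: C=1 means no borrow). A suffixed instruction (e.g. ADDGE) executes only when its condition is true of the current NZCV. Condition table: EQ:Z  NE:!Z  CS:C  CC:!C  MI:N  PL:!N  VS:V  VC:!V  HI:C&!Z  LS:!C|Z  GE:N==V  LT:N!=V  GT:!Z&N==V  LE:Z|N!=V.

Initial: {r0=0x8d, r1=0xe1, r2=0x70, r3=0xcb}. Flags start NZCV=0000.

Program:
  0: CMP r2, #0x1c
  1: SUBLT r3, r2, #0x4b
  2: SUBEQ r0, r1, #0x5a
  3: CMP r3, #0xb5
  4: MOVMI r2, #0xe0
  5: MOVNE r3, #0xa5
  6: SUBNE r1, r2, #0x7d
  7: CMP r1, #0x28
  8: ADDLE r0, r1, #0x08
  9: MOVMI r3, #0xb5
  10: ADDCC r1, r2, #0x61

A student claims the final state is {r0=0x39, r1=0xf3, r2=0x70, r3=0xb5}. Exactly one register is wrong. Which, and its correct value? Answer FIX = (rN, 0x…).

FIX = (r0, 0xfb)

[0] flags=0010 → (cmp)
[1] flags=0010 LT?F → skip
[2] flags=0010 EQ?F → skip
[3] flags=0010 → (cmp)
[4] flags=0010 MI?F → skip
[5] flags=0010 NE?T → r3=0xa5
[6] flags=0010 NE?T → r1=0xf3
[7] flags=1010 → (cmp)
[8] flags=1010 LE?T → r0=0xfb
[9] flags=1010 MI?T → r3=0xb5
[10] flags=1010 CC?F → skip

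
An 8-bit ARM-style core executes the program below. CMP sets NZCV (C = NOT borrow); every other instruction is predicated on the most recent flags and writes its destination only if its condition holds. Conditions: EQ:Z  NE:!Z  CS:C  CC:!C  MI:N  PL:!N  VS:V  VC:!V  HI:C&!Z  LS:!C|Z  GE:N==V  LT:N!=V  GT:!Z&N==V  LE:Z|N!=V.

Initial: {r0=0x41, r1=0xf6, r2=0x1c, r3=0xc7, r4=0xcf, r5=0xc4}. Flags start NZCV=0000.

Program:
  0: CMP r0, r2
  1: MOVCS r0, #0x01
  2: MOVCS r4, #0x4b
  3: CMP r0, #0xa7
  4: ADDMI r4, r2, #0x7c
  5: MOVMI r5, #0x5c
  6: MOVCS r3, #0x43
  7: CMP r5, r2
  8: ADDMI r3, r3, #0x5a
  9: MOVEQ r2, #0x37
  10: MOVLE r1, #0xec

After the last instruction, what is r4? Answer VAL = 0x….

VAL = 0x4b

[0] flags=0010 → (cmp)
[1] flags=0010 CS?T → r0=0x01
[2] flags=0010 CS?T → r4=0x4b
[3] flags=0000 → (cmp)
[4] flags=0000 MI?F → skip
[5] flags=0000 MI?F → skip
[6] flags=0000 CS?F → skip
[7] flags=1010 → (cmp)
[8] flags=1010 MI?T → r3=0x21
[9] flags=1010 EQ?F → skip
[10] flags=1010 LE?T → r1=0xec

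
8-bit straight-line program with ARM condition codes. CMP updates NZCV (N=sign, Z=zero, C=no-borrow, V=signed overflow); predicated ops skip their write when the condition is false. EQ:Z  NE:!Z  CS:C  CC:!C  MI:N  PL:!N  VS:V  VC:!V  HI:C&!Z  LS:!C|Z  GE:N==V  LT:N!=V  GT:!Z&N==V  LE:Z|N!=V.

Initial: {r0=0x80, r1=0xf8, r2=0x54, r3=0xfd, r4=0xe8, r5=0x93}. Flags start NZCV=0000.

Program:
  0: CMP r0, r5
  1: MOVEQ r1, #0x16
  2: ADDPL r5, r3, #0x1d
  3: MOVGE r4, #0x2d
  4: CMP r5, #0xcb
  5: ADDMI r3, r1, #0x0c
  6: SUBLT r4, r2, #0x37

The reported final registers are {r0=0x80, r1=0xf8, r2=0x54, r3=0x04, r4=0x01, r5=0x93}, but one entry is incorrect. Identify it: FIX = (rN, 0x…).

[0] flags=1000 → (cmp)
[1] flags=1000 EQ?F → skip
[2] flags=1000 PL?F → skip
[3] flags=1000 GE?F → skip
[4] flags=1000 → (cmp)
[5] flags=1000 MI?T → r3=0x04
[6] flags=1000 LT?T → r4=0x1d

FIX = (r4, 0x1d)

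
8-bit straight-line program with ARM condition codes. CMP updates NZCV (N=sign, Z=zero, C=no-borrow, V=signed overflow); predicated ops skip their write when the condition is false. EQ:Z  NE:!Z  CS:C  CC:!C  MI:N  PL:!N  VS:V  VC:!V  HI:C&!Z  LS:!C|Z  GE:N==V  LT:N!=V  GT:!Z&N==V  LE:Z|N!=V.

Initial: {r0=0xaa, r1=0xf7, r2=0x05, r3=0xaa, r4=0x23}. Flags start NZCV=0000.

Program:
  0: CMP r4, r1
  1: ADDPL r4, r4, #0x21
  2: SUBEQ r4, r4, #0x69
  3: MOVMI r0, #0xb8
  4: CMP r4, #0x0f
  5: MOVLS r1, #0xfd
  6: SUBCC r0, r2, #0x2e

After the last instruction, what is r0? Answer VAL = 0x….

VAL = 0xaa

0: ✓ CMP  NZCV=0000
1: ✓ ADDPL  r4←0x44
2: · SUBEQ
3: · MOVMI
4: ✓ CMP  NZCV=0010
5: · MOVLS
6: · SUBCC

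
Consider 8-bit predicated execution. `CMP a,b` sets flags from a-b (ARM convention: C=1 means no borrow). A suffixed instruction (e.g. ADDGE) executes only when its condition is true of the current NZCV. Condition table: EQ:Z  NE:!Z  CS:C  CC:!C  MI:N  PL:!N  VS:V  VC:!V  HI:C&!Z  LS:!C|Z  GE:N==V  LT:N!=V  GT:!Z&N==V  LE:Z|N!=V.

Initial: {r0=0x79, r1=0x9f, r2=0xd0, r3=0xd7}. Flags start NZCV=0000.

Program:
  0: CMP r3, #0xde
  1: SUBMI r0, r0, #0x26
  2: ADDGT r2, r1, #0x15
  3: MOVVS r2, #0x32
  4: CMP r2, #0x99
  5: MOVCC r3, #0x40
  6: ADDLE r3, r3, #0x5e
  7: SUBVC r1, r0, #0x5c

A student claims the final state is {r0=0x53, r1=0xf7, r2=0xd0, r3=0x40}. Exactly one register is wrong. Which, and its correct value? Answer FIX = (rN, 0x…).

[0] flags=1000 → (cmp)
[1] flags=1000 MI?T → r0=0x53
[2] flags=1000 GT?F → skip
[3] flags=1000 VS?F → skip
[4] flags=0010 → (cmp)
[5] flags=0010 CC?F → skip
[6] flags=0010 LE?F → skip
[7] flags=0010 VC?T → r1=0xf7

FIX = (r3, 0xd7)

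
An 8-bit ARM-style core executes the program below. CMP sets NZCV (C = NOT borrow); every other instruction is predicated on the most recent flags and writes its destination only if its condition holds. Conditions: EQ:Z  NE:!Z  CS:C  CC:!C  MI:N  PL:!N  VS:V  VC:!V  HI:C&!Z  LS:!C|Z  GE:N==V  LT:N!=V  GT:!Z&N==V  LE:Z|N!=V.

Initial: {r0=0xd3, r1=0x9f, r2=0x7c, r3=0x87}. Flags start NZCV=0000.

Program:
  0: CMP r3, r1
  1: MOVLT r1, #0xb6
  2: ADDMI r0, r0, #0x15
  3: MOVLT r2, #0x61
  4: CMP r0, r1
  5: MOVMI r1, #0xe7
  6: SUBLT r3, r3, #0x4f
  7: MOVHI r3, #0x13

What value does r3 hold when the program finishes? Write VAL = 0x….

0: ✓ CMP  NZCV=1000
1: ✓ MOVLT  r1←0xb6
2: ✓ ADDMI  r0←0xe8
3: ✓ MOVLT  r2←0x61
4: ✓ CMP  NZCV=0010
5: · MOVMI
6: · SUBLT
7: ✓ MOVHI  r3←0x13

VAL = 0x13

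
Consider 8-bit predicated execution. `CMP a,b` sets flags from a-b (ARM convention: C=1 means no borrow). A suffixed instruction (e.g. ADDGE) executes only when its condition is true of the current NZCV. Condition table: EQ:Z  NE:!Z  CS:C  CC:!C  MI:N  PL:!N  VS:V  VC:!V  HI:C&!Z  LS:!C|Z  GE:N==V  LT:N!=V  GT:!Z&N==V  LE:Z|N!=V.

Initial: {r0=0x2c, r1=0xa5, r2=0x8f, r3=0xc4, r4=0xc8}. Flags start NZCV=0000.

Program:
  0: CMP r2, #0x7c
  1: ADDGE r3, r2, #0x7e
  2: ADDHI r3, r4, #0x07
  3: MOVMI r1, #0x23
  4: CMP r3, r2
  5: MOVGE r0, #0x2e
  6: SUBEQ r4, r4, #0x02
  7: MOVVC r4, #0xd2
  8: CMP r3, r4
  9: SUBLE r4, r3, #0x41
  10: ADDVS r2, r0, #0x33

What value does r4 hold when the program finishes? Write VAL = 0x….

VAL = 0x8e

[0] flags=0011 → (cmp)
[1] flags=0011 GE?F → skip
[2] flags=0011 HI?T → r3=0xcf
[3] flags=0011 MI?F → skip
[4] flags=0010 → (cmp)
[5] flags=0010 GE?T → r0=0x2e
[6] flags=0010 EQ?F → skip
[7] flags=0010 VC?T → r4=0xd2
[8] flags=1000 → (cmp)
[9] flags=1000 LE?T → r4=0x8e
[10] flags=1000 VS?F → skip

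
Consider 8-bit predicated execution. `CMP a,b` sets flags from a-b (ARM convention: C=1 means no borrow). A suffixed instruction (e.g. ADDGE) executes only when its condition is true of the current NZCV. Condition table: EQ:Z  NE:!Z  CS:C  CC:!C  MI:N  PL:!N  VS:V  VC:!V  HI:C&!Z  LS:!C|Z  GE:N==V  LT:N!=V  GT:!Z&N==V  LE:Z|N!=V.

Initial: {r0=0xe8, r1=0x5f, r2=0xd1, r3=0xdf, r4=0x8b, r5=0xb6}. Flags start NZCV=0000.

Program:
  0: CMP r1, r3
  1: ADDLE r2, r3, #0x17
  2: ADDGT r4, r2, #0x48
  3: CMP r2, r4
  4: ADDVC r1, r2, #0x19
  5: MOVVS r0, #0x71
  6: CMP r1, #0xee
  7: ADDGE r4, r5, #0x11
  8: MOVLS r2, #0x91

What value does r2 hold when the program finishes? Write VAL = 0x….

[0] flags=1001 → (cmp)
[1] flags=1001 LE?F → skip
[2] flags=1001 GT?T → r4=0x19
[3] flags=1010 → (cmp)
[4] flags=1010 VC?T → r1=0xea
[5] flags=1010 VS?F → skip
[6] flags=1000 → (cmp)
[7] flags=1000 GE?F → skip
[8] flags=1000 LS?T → r2=0x91

VAL = 0x91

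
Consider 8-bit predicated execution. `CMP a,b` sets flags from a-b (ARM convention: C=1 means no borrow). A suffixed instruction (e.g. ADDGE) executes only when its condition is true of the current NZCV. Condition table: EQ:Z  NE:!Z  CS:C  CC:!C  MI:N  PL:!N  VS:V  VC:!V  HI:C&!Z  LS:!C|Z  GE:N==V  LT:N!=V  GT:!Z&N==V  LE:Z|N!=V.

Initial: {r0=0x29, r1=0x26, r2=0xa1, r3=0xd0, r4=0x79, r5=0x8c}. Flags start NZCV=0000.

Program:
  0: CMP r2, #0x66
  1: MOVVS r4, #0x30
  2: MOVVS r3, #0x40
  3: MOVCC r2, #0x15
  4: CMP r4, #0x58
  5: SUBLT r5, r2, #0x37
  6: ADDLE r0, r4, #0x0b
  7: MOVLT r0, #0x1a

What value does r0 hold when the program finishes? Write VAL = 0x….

[0] flags=0011 → (cmp)
[1] flags=0011 VS?T → r4=0x30
[2] flags=0011 VS?T → r3=0x40
[3] flags=0011 CC?F → skip
[4] flags=1000 → (cmp)
[5] flags=1000 LT?T → r5=0x6a
[6] flags=1000 LE?T → r0=0x3b
[7] flags=1000 LT?T → r0=0x1a

VAL = 0x1a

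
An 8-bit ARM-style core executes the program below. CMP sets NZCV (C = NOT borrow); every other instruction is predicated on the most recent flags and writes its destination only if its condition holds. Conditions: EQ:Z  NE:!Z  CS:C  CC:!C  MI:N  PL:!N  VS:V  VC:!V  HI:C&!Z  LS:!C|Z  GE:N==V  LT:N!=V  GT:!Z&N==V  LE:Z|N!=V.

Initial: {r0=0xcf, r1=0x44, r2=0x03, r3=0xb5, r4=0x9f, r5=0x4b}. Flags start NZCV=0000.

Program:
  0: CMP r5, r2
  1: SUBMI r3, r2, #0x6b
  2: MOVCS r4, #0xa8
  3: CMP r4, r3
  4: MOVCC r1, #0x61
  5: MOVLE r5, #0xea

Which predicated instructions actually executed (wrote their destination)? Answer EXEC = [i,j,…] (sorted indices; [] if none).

EXEC = [2,4,5]

0: ✓ CMP  NZCV=0010
1: · SUBMI
2: ✓ MOVCS  r4←0xa8
3: ✓ CMP  NZCV=1000
4: ✓ MOVCC  r1←0x61
5: ✓ MOVLE  r5←0xea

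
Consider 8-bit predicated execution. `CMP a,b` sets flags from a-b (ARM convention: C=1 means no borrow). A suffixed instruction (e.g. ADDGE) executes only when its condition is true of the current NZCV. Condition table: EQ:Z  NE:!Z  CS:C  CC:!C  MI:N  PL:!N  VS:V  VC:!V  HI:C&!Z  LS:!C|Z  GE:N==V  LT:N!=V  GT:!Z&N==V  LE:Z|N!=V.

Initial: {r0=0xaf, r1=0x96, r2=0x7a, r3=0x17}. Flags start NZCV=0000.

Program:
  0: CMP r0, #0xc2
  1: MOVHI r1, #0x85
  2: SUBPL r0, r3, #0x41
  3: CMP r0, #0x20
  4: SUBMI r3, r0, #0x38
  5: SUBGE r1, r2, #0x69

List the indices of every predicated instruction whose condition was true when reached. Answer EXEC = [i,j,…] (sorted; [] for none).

EXEC = [4]

0: ✓ CMP  NZCV=1000
1: · MOVHI
2: · SUBPL
3: ✓ CMP  NZCV=1010
4: ✓ SUBMI  r3←0x77
5: · SUBGE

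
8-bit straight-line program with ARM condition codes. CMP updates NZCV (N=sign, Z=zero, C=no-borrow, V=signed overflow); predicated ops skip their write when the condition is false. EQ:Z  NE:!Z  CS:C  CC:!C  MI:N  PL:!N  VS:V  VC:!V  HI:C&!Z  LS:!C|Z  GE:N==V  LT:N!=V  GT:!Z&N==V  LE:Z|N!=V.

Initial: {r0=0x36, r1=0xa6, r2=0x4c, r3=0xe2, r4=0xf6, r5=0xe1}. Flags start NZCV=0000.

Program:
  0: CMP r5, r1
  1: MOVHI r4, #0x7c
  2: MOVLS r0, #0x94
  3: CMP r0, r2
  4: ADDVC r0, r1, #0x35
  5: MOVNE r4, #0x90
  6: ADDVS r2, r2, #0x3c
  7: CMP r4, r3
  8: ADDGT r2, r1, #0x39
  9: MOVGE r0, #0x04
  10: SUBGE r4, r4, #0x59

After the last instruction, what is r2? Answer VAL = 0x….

[0] flags=0010 → (cmp)
[1] flags=0010 HI?T → r4=0x7c
[2] flags=0010 LS?F → skip
[3] flags=1000 → (cmp)
[4] flags=1000 VC?T → r0=0xdb
[5] flags=1000 NE?T → r4=0x90
[6] flags=1000 VS?F → skip
[7] flags=1000 → (cmp)
[8] flags=1000 GT?F → skip
[9] flags=1000 GE?F → skip
[10] flags=1000 GE?F → skip

VAL = 0x4c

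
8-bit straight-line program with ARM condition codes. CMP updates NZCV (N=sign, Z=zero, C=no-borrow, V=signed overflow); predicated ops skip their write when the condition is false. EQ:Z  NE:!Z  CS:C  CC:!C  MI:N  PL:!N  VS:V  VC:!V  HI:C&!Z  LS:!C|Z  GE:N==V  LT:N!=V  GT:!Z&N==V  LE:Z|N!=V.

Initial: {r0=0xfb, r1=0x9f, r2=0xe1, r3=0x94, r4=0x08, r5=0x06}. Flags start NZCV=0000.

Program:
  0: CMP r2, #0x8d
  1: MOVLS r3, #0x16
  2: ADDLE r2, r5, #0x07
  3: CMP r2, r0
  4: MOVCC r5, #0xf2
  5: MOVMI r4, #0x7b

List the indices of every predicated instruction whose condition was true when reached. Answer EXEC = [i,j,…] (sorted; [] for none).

EXEC = [4,5]

0: ✓ CMP  NZCV=0010
1: · MOVLS
2: · ADDLE
3: ✓ CMP  NZCV=1000
4: ✓ MOVCC  r5←0xf2
5: ✓ MOVMI  r4←0x7b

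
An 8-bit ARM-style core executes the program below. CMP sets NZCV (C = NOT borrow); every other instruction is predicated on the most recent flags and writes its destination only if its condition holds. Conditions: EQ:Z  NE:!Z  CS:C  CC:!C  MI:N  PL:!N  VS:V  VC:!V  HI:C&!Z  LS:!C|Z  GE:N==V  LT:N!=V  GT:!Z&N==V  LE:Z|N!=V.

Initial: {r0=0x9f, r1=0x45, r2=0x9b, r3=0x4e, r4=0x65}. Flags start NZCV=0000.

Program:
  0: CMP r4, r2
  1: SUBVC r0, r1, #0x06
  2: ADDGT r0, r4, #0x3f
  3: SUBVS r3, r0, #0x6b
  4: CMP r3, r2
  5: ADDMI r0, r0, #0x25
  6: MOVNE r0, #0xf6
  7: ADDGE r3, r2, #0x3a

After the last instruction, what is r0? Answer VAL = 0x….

VAL = 0xf6

[0] flags=1001 → (cmp)
[1] flags=1001 VC?F → skip
[2] flags=1001 GT?T → r0=0xa4
[3] flags=1001 VS?T → r3=0x39
[4] flags=1001 → (cmp)
[5] flags=1001 MI?T → r0=0xc9
[6] flags=1001 NE?T → r0=0xf6
[7] flags=1001 GE?T → r3=0xd5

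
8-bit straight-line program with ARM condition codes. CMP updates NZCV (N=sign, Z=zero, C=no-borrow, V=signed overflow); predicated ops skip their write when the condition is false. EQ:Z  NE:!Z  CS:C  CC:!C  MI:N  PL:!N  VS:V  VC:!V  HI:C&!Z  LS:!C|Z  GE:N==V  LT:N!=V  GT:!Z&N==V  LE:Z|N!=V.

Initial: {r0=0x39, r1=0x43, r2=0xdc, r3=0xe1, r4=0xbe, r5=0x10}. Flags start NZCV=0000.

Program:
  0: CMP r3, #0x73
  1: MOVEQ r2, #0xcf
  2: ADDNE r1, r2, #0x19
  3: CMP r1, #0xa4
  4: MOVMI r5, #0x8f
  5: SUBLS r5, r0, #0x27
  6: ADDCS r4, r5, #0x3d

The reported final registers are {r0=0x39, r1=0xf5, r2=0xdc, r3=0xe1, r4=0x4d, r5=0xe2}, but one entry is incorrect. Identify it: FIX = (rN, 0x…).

FIX = (r5, 0x10)

0: ✓ CMP  NZCV=0011
1: · MOVEQ
2: ✓ ADDNE  r1←0xf5
3: ✓ CMP  NZCV=0010
4: · MOVMI
5: · SUBLS
6: ✓ ADDCS  r4←0x4d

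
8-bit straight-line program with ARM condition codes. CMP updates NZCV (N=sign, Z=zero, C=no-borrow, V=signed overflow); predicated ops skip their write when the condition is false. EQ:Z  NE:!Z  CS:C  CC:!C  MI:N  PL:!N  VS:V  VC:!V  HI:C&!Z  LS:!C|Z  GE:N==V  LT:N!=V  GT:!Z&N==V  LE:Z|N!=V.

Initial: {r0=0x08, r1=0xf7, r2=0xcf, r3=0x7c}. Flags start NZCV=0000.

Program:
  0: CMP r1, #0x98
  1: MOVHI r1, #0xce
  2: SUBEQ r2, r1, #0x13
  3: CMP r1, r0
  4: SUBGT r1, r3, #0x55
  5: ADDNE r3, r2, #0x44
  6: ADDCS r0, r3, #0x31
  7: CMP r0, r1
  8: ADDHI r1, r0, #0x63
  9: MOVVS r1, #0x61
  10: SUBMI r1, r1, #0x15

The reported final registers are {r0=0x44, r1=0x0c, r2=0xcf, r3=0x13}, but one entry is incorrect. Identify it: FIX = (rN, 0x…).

0: ✓ CMP  NZCV=0010
1: ✓ MOVHI  r1←0xce
2: · SUBEQ
3: ✓ CMP  NZCV=1010
4: · SUBGT
5: ✓ ADDNE  r3←0x13
6: ✓ ADDCS  r0←0x44
7: ✓ CMP  NZCV=0000
8: · ADDHI
9: · MOVVS
10: · SUBMI

FIX = (r1, 0xce)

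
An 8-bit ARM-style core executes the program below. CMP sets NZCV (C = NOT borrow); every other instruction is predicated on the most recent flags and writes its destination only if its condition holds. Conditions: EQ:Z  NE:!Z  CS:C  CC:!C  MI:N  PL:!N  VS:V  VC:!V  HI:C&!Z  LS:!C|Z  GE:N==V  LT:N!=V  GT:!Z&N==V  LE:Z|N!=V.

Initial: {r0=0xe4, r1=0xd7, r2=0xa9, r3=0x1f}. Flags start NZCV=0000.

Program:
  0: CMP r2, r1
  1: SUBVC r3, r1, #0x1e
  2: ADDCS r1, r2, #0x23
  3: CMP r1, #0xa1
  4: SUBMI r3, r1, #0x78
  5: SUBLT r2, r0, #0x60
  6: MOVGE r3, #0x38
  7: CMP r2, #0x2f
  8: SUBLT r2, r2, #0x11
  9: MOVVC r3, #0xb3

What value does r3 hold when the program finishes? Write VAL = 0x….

VAL = 0x38

0: ✓ CMP  NZCV=1000
1: ✓ SUBVC  r3←0xb9
2: · ADDCS
3: ✓ CMP  NZCV=0010
4: · SUBMI
5: · SUBLT
6: ✓ MOVGE  r3←0x38
7: ✓ CMP  NZCV=0011
8: ✓ SUBLT  r2←0x98
9: · MOVVC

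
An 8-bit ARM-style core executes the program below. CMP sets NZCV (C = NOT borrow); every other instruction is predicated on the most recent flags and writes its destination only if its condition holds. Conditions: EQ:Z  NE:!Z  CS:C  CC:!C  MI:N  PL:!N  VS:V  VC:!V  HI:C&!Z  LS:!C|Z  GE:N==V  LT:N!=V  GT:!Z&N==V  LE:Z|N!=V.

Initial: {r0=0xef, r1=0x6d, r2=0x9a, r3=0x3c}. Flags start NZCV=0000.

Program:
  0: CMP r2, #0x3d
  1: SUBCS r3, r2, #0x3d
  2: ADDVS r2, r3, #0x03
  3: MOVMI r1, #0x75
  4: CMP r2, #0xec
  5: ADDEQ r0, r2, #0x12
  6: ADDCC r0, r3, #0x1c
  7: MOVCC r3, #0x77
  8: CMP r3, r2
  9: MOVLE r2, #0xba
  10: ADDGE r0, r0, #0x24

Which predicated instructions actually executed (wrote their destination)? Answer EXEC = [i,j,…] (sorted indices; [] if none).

0: ✓ CMP  NZCV=0011
1: ✓ SUBCS  r3←0x5d
2: ✓ ADDVS  r2←0x60
3: · MOVMI
4: ✓ CMP  NZCV=0000
5: · ADDEQ
6: ✓ ADDCC  r0←0x79
7: ✓ MOVCC  r3←0x77
8: ✓ CMP  NZCV=0010
9: · MOVLE
10: ✓ ADDGE  r0←0x9d

EXEC = [1,2,6,7,10]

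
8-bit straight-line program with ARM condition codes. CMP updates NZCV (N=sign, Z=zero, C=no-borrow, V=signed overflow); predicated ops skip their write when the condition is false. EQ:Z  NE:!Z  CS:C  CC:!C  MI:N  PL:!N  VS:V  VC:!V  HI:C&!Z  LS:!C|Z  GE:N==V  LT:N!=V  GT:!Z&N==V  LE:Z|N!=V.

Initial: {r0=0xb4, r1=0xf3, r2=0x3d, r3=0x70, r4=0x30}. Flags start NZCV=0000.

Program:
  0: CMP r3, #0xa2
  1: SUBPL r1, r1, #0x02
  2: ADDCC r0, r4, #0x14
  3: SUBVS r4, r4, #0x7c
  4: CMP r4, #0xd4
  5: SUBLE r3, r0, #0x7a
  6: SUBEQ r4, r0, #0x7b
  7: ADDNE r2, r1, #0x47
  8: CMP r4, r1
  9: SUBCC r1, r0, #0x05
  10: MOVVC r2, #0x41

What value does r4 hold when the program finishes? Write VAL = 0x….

VAL = 0xb4

0: ✓ CMP  NZCV=1001
1: · SUBPL
2: ✓ ADDCC  r0←0x44
3: ✓ SUBVS  r4←0xb4
4: ✓ CMP  NZCV=1000
5: ✓ SUBLE  r3←0xca
6: · SUBEQ
7: ✓ ADDNE  r2←0x3a
8: ✓ CMP  NZCV=1000
9: ✓ SUBCC  r1←0x3f
10: ✓ MOVVC  r2←0x41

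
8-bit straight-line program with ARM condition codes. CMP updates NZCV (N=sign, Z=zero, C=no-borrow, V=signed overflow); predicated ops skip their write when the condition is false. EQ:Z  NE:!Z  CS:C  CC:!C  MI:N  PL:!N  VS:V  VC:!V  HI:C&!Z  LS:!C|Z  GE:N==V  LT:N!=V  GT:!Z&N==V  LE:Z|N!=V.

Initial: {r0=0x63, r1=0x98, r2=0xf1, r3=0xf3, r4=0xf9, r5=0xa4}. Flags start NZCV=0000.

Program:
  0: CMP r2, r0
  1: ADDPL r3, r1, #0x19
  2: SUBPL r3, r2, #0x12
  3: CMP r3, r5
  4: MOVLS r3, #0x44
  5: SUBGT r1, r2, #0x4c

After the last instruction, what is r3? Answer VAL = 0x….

VAL = 0xf3

[0] flags=1010 → (cmp)
[1] flags=1010 PL?F → skip
[2] flags=1010 PL?F → skip
[3] flags=0010 → (cmp)
[4] flags=0010 LS?F → skip
[5] flags=0010 GT?T → r1=0xa5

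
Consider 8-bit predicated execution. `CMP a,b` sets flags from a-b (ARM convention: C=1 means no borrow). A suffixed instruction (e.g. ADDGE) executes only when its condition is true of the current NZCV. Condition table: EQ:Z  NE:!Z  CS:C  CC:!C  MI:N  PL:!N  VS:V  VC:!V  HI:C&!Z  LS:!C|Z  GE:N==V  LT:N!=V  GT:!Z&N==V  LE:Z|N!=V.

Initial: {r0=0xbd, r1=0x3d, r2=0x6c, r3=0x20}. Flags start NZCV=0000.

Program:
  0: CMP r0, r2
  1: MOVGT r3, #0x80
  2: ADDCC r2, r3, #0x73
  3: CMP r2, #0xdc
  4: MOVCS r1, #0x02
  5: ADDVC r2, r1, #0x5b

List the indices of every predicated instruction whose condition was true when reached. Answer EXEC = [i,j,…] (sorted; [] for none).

[0] flags=0011 → (cmp)
[1] flags=0011 GT?F → skip
[2] flags=0011 CC?F → skip
[3] flags=1001 → (cmp)
[4] flags=1001 CS?F → skip
[5] flags=1001 VC?F → skip

EXEC = []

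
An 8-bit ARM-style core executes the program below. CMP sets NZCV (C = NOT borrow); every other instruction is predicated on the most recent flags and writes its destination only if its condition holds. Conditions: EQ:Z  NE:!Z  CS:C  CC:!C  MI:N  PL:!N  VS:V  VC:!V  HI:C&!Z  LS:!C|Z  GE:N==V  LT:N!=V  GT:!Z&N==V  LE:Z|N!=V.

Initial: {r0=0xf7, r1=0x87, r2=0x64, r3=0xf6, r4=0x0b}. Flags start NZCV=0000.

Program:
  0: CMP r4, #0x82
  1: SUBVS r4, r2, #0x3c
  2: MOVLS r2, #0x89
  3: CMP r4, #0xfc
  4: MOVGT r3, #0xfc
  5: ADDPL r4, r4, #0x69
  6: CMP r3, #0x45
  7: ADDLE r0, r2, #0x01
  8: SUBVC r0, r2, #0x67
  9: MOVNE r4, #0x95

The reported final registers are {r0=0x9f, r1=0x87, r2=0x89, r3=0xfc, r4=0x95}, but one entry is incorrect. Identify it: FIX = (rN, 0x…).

FIX = (r0, 0x22)

0: ✓ CMP  NZCV=1001
1: ✓ SUBVS  r4←0x28
2: ✓ MOVLS  r2←0x89
3: ✓ CMP  NZCV=0000
4: ✓ MOVGT  r3←0xfc
5: ✓ ADDPL  r4←0x91
6: ✓ CMP  NZCV=1010
7: ✓ ADDLE  r0←0x8a
8: ✓ SUBVC  r0←0x22
9: ✓ MOVNE  r4←0x95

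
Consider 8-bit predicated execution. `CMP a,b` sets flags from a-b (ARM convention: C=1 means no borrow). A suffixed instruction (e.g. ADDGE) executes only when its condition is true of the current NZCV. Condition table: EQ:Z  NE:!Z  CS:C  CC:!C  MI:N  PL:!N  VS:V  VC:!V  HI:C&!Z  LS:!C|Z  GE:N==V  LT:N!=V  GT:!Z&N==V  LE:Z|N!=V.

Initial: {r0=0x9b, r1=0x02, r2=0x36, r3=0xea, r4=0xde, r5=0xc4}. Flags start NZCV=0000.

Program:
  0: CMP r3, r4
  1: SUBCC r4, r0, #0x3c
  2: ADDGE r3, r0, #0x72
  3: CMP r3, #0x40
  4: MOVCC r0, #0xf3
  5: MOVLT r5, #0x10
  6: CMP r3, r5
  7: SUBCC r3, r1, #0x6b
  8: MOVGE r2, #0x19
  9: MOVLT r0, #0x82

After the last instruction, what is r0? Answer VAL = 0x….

[0] flags=0010 → (cmp)
[1] flags=0010 CC?F → skip
[2] flags=0010 GE?T → r3=0x0d
[3] flags=1000 → (cmp)
[4] flags=1000 CC?T → r0=0xf3
[5] flags=1000 LT?T → r5=0x10
[6] flags=1000 → (cmp)
[7] flags=1000 CC?T → r3=0x97
[8] flags=1000 GE?F → skip
[9] flags=1000 LT?T → r0=0x82

VAL = 0x82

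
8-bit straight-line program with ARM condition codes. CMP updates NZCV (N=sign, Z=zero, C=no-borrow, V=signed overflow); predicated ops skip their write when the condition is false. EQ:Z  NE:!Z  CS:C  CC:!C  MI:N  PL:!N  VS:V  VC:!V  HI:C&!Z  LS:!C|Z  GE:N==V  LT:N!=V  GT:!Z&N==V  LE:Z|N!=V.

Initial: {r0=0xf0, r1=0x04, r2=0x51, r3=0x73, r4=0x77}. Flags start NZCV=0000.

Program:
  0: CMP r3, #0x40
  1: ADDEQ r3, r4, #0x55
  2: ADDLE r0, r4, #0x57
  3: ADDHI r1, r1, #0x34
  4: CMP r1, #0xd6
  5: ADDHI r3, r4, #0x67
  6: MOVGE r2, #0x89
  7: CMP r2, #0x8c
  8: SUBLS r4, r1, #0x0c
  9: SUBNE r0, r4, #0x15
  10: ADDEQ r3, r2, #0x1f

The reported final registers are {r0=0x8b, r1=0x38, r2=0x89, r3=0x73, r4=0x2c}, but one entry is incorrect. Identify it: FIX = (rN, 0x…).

FIX = (r0, 0x17)

[0] flags=0010 → (cmp)
[1] flags=0010 EQ?F → skip
[2] flags=0010 LE?F → skip
[3] flags=0010 HI?T → r1=0x38
[4] flags=0000 → (cmp)
[5] flags=0000 HI?F → skip
[6] flags=0000 GE?T → r2=0x89
[7] flags=1000 → (cmp)
[8] flags=1000 LS?T → r4=0x2c
[9] flags=1000 NE?T → r0=0x17
[10] flags=1000 EQ?F → skip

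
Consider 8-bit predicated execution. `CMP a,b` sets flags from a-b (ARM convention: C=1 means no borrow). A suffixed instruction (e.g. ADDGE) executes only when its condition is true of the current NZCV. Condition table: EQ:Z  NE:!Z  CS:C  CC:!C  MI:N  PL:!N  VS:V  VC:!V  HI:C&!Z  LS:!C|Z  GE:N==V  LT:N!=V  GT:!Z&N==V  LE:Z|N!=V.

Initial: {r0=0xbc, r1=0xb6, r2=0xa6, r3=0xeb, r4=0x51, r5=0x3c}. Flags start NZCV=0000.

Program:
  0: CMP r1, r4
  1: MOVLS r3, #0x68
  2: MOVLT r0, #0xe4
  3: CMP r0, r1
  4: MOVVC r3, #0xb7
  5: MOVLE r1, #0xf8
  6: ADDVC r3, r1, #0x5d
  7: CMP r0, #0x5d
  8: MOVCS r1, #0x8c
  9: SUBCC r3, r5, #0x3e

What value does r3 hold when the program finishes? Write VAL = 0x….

0: ✓ CMP  NZCV=0011
1: · MOVLS
2: ✓ MOVLT  r0←0xe4
3: ✓ CMP  NZCV=0010
4: ✓ MOVVC  r3←0xb7
5: · MOVLE
6: ✓ ADDVC  r3←0x13
7: ✓ CMP  NZCV=1010
8: ✓ MOVCS  r1←0x8c
9: · SUBCC

VAL = 0x13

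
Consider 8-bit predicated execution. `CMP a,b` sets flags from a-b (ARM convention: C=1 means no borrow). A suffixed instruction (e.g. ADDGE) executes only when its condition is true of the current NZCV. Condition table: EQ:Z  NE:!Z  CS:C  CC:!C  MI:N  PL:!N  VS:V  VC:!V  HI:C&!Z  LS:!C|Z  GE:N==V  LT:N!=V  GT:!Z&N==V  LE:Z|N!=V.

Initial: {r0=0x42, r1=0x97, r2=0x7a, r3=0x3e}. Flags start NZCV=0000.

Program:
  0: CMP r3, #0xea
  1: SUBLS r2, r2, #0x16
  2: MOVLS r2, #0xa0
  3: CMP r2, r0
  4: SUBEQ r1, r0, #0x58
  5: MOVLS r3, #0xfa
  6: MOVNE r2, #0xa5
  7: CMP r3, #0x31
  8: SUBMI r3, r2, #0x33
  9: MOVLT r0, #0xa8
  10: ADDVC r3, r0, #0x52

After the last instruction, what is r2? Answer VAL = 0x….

[0] flags=0000 → (cmp)
[1] flags=0000 LS?T → r2=0x64
[2] flags=0000 LS?T → r2=0xa0
[3] flags=0011 → (cmp)
[4] flags=0011 EQ?F → skip
[5] flags=0011 LS?F → skip
[6] flags=0011 NE?T → r2=0xa5
[7] flags=0010 → (cmp)
[8] flags=0010 MI?F → skip
[9] flags=0010 LT?F → skip
[10] flags=0010 VC?T → r3=0x94

VAL = 0xa5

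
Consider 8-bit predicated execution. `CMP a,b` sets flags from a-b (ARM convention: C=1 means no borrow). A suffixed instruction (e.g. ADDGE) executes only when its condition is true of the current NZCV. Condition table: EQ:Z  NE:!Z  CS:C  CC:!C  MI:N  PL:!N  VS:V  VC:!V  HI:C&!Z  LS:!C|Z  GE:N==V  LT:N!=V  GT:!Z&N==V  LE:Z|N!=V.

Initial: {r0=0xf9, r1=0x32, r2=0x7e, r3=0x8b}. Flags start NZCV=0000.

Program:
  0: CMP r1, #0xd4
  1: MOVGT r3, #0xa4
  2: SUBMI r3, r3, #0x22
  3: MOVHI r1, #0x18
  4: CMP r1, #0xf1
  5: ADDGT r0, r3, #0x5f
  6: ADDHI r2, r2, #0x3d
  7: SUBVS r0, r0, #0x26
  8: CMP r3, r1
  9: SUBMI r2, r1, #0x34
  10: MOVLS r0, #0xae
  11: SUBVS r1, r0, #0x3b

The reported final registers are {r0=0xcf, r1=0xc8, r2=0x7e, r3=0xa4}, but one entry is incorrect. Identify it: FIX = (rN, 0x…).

0: ✓ CMP  NZCV=0000
1: ✓ MOVGT  r3←0xa4
2: · SUBMI
3: · MOVHI
4: ✓ CMP  NZCV=0000
5: ✓ ADDGT  r0←0x03
6: · ADDHI
7: · SUBVS
8: ✓ CMP  NZCV=0011
9: · SUBMI
10: · MOVLS
11: ✓ SUBVS  r1←0xc8

FIX = (r0, 0x03)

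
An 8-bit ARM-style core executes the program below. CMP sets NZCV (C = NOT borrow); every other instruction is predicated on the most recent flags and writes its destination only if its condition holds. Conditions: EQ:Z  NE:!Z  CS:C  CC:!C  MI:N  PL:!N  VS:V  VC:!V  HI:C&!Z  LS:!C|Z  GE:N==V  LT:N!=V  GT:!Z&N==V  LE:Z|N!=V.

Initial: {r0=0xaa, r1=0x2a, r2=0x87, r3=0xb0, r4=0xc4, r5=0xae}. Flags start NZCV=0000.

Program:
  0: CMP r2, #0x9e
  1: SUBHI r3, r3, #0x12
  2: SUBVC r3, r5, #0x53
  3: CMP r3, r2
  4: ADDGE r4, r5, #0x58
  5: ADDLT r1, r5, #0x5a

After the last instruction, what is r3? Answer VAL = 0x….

VAL = 0x5b

[0] flags=1000 → (cmp)
[1] flags=1000 HI?F → skip
[2] flags=1000 VC?T → r3=0x5b
[3] flags=1001 → (cmp)
[4] flags=1001 GE?T → r4=0x06
[5] flags=1001 LT?F → skip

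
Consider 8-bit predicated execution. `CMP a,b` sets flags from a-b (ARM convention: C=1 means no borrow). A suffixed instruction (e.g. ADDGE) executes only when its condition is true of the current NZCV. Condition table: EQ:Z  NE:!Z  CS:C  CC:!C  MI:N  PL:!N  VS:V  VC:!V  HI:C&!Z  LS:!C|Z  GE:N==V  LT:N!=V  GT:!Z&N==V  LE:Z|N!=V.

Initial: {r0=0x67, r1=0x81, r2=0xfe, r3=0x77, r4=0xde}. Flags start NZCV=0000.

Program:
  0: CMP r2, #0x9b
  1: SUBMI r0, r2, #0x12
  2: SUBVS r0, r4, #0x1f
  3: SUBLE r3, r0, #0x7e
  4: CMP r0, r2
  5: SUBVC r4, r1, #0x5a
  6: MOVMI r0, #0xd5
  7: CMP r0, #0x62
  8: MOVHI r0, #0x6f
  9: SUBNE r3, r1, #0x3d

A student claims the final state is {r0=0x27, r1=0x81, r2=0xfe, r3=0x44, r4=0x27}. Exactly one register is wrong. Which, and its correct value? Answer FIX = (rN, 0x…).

FIX = (r0, 0x6f)

[0] flags=0010 → (cmp)
[1] flags=0010 MI?F → skip
[2] flags=0010 VS?F → skip
[3] flags=0010 LE?F → skip
[4] flags=0000 → (cmp)
[5] flags=0000 VC?T → r4=0x27
[6] flags=0000 MI?F → skip
[7] flags=0010 → (cmp)
[8] flags=0010 HI?T → r0=0x6f
[9] flags=0010 NE?T → r3=0x44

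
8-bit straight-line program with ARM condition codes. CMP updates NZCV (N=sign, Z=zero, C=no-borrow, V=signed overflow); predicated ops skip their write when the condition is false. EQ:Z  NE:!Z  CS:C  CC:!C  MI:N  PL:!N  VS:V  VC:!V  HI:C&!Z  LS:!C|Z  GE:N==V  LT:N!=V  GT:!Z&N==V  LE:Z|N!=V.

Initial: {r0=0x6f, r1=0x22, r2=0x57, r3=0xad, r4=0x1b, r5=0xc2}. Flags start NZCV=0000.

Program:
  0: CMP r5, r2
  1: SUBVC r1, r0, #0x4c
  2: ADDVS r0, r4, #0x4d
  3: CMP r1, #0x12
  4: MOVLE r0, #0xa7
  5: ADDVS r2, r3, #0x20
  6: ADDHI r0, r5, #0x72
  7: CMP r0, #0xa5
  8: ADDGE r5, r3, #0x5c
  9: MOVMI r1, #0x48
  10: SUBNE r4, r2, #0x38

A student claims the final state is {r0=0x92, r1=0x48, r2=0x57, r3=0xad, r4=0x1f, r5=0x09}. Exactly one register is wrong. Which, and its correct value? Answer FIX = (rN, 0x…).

0: ✓ CMP  NZCV=0011
1: · SUBVC
2: ✓ ADDVS  r0←0x68
3: ✓ CMP  NZCV=0010
4: · MOVLE
5: · ADDVS
6: ✓ ADDHI  r0←0x34
7: ✓ CMP  NZCV=1001
8: ✓ ADDGE  r5←0x09
9: ✓ MOVMI  r1←0x48
10: ✓ SUBNE  r4←0x1f

FIX = (r0, 0x34)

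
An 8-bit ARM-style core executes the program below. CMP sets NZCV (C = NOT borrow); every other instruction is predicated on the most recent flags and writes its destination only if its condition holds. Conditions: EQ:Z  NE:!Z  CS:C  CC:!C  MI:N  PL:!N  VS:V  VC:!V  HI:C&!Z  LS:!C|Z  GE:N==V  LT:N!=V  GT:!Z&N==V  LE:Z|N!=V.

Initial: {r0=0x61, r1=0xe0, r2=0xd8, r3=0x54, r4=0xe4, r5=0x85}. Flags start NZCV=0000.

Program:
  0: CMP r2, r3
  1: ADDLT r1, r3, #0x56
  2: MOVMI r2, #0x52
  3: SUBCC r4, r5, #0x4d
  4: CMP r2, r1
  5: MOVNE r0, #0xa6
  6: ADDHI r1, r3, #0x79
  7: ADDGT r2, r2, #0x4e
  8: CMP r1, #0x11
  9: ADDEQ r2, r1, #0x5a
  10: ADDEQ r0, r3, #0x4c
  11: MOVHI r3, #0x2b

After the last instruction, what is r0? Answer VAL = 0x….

0: ✓ CMP  NZCV=1010
1: ✓ ADDLT  r1←0xaa
2: ✓ MOVMI  r2←0x52
3: · SUBCC
4: ✓ CMP  NZCV=1001
5: ✓ MOVNE  r0←0xa6
6: · ADDHI
7: ✓ ADDGT  r2←0xa0
8: ✓ CMP  NZCV=1010
9: · ADDEQ
10: · ADDEQ
11: ✓ MOVHI  r3←0x2b

VAL = 0xa6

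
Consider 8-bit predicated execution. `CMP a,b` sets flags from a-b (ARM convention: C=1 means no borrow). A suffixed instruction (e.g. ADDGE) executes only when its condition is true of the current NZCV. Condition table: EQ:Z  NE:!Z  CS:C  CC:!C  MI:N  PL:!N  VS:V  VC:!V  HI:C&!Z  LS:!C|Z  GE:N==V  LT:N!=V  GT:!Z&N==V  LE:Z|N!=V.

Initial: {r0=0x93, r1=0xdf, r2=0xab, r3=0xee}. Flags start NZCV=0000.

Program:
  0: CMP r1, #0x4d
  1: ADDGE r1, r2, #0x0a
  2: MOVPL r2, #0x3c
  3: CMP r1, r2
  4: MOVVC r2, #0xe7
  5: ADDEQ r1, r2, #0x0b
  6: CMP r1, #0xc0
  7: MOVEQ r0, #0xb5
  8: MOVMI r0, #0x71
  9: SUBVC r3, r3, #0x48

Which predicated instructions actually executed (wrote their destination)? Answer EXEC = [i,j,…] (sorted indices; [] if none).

EXEC = [4,9]

[0] flags=1010 → (cmp)
[1] flags=1010 GE?F → skip
[2] flags=1010 PL?F → skip
[3] flags=0010 → (cmp)
[4] flags=0010 VC?T → r2=0xe7
[5] flags=0010 EQ?F → skip
[6] flags=0010 → (cmp)
[7] flags=0010 EQ?F → skip
[8] flags=0010 MI?F → skip
[9] flags=0010 VC?T → r3=0xa6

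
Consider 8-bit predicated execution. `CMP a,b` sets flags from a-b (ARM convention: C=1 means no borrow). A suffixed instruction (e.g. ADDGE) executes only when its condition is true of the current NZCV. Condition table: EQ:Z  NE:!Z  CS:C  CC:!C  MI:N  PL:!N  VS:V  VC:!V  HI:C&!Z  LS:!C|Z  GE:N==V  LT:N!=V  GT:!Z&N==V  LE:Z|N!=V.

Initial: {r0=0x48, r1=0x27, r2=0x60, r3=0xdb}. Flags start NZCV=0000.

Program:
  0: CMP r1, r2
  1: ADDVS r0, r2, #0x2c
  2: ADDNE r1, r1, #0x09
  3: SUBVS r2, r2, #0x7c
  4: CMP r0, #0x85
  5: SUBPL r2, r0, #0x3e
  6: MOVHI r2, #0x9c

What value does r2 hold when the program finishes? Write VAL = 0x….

[0] flags=1000 → (cmp)
[1] flags=1000 VS?F → skip
[2] flags=1000 NE?T → r1=0x30
[3] flags=1000 VS?F → skip
[4] flags=1001 → (cmp)
[5] flags=1001 PL?F → skip
[6] flags=1001 HI?F → skip

VAL = 0x60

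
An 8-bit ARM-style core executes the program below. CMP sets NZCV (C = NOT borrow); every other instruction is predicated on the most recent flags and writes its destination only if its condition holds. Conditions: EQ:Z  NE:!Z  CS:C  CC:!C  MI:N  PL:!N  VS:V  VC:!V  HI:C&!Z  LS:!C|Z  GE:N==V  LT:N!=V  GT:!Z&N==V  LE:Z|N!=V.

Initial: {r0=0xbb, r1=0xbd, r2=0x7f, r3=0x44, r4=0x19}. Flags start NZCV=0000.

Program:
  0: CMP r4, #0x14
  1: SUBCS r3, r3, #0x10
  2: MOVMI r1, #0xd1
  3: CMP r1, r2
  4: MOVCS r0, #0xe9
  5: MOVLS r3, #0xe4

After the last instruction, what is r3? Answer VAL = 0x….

VAL = 0x34

0: ✓ CMP  NZCV=0010
1: ✓ SUBCS  r3←0x34
2: · MOVMI
3: ✓ CMP  NZCV=0011
4: ✓ MOVCS  r0←0xe9
5: · MOVLS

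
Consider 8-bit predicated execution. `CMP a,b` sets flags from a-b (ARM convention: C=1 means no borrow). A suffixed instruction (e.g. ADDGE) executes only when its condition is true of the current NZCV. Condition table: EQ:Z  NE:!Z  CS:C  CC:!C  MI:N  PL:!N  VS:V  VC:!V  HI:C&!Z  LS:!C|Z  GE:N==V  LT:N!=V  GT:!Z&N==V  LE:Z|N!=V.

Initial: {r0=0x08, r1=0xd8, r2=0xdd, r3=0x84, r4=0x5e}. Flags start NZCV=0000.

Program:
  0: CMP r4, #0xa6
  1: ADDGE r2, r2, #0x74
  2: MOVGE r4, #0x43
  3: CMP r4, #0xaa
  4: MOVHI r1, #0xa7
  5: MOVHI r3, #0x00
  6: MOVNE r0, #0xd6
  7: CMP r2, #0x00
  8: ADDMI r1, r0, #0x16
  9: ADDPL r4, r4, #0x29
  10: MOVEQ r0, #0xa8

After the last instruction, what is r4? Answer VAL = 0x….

VAL = 0x6c

0: ✓ CMP  NZCV=1001
1: ✓ ADDGE  r2←0x51
2: ✓ MOVGE  r4←0x43
3: ✓ CMP  NZCV=1001
4: · MOVHI
5: · MOVHI
6: ✓ MOVNE  r0←0xd6
7: ✓ CMP  NZCV=0010
8: · ADDMI
9: ✓ ADDPL  r4←0x6c
10: · MOVEQ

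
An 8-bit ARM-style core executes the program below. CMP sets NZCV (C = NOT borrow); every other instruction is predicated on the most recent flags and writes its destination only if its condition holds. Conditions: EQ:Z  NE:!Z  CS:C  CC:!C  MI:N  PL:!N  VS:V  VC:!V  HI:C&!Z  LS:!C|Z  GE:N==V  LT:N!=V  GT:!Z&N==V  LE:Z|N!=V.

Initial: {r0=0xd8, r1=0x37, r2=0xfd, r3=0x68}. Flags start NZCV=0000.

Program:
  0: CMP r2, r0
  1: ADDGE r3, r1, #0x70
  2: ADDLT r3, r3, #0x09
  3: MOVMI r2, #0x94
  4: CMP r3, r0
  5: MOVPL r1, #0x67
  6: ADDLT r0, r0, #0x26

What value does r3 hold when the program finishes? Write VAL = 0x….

[0] flags=0010 → (cmp)
[1] flags=0010 GE?T → r3=0xa7
[2] flags=0010 LT?F → skip
[3] flags=0010 MI?F → skip
[4] flags=1000 → (cmp)
[5] flags=1000 PL?F → skip
[6] flags=1000 LT?T → r0=0xfe

VAL = 0xa7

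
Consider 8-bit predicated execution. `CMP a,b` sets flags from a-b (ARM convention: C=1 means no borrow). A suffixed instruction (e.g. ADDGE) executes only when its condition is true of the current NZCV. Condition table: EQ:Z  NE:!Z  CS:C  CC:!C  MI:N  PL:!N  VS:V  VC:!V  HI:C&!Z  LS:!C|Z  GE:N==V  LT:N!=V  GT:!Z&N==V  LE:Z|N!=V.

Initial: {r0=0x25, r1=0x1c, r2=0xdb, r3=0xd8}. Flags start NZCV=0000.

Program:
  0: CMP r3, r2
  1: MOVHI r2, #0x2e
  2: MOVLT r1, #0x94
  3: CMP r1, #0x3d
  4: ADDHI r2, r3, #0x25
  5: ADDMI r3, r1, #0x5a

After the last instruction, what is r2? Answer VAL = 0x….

0: ✓ CMP  NZCV=1000
1: · MOVHI
2: ✓ MOVLT  r1←0x94
3: ✓ CMP  NZCV=0011
4: ✓ ADDHI  r2←0xfd
5: · ADDMI

VAL = 0xfd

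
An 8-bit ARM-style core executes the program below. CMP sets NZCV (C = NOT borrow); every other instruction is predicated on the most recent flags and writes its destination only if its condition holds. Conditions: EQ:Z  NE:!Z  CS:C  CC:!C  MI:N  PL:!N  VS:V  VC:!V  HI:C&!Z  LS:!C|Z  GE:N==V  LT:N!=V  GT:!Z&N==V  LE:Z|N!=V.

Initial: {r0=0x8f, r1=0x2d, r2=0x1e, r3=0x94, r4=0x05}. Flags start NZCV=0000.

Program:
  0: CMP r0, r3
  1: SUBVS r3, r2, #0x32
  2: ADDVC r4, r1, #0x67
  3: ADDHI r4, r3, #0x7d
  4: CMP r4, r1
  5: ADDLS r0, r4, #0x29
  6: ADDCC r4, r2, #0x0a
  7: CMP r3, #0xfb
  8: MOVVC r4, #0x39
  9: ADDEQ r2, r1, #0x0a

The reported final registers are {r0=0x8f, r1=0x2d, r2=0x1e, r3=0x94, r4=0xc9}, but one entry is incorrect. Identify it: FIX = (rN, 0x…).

0: ✓ CMP  NZCV=1000
1: · SUBVS
2: ✓ ADDVC  r4←0x94
3: · ADDHI
4: ✓ CMP  NZCV=0011
5: · ADDLS
6: · ADDCC
7: ✓ CMP  NZCV=1000
8: ✓ MOVVC  r4←0x39
9: · ADDEQ

FIX = (r4, 0x39)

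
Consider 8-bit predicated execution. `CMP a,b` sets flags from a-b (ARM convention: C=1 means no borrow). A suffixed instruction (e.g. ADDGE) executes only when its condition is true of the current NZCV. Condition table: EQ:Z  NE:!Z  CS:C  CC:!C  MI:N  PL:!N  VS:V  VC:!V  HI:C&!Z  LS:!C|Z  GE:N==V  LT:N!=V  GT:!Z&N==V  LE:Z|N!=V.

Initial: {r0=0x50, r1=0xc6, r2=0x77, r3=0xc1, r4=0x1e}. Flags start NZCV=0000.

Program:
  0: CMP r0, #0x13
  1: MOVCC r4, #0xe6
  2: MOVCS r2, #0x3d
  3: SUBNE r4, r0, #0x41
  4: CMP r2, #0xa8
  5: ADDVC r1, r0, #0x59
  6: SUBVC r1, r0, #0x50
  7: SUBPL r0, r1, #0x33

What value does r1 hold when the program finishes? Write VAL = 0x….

VAL = 0xc6

0: ✓ CMP  NZCV=0010
1: · MOVCC
2: ✓ MOVCS  r2←0x3d
3: ✓ SUBNE  r4←0x0f
4: ✓ CMP  NZCV=1001
5: · ADDVC
6: · SUBVC
7: · SUBPL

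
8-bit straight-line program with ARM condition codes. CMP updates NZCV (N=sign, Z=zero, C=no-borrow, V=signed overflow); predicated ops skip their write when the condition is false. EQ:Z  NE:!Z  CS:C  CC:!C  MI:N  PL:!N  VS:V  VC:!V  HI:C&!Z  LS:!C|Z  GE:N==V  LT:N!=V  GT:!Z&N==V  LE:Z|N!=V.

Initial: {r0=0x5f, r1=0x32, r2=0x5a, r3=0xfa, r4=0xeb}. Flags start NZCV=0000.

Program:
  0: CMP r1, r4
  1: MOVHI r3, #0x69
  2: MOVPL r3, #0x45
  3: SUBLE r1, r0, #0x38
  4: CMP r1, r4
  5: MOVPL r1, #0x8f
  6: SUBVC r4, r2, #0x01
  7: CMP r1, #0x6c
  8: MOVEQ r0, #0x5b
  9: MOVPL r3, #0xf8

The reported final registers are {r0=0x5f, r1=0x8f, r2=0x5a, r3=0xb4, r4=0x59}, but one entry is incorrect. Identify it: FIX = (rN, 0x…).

FIX = (r3, 0xf8)

[0] flags=0000 → (cmp)
[1] flags=0000 HI?F → skip
[2] flags=0000 PL?T → r3=0x45
[3] flags=0000 LE?F → skip
[4] flags=0000 → (cmp)
[5] flags=0000 PL?T → r1=0x8f
[6] flags=0000 VC?T → r4=0x59
[7] flags=0011 → (cmp)
[8] flags=0011 EQ?F → skip
[9] flags=0011 PL?T → r3=0xf8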